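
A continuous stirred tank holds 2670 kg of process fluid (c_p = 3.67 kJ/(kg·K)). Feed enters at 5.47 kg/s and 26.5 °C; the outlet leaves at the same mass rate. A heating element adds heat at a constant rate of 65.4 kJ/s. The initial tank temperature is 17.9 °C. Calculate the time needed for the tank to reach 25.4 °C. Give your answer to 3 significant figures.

Energy balance: M c_p dT/dt = ṁ c_p (T_in − T) + 65.4.
τ = M/ṁ = 488.12 s; T_ss = T_in + Q̇/(ṁ c_p) = 29.758 °C.
T(t) = T_ss + (T₀ − T_ss) e^(−t/τ). Set T = 25.4:
e^(−t/τ) = (25.4 − 29.758)/(17.9 − 29.758) = 0.36750
t = −488.12 · ln(0.36750) = 488.61 s.

489 s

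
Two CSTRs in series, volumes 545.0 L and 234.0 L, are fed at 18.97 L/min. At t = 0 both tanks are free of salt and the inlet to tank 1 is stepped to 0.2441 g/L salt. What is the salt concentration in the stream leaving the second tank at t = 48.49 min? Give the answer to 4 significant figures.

0.1686 g/L

Each tank obeys Vᵢ dCᵢ/dt = Q(Cᵢ₋₁ − Cᵢ), so τᵢ = Vᵢ/Q.
τ₁ = 545.0/18.97 = 28.7296 min; τ₂ = 234.0/18.97 = 12.3353 min.
Tank 1: C₁ = C_in(1 − e^(−t/τ₁)). Tank 2 (τ₁ ≠ τ₂): C₂ = C_in[1 − (τ₁ e^(−t/τ₁) − τ₂ e^(−t/τ₂))/(τ₁ − τ₂)].
At t = 48.49: e^(−t/τ₁) = 0.184924, e^(−t/τ₂) = 0.0196239.
C₂ = 0.2441·[1 − (28.7296·0.184924 − 12.3353·0.0196239)/(16.3943)] = 0.2441·0.690702 = 0.168600 g/L.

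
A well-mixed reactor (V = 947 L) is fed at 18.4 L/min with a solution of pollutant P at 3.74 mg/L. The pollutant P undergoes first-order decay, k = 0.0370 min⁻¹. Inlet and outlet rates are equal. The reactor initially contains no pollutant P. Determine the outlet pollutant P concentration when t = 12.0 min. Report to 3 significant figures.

Accumulation = in − out − consumed: V dC/dt = Q C_in − Q C − k V C.
dC/dt = (Q/V) C_in − (Q/V + k) C; effective rate a = Q/V + k = 0.019430 + 0.0370 = 0.056430 min⁻¹.
C_ss = Q C_in/(Q + kV) = 1.2877 mg/L; C(t) = C_ss + (C₀ − C_ss) e^(−a t).
C(12.0) = 1.2877 + (-1.2877)·e^(−0.056430·12.0) = 1.2877 + (-1.2877)·0.50806 = 0.63350 mg/L.

0.633 mg/L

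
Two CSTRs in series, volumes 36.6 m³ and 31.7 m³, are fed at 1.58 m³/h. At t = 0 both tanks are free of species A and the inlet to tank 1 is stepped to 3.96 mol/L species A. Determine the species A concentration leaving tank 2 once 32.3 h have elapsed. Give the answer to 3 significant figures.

1.75 mol/L

Each tank obeys Vᵢ dCᵢ/dt = Q(Cᵢ₋₁ − Cᵢ), so τᵢ = Vᵢ/Q.
τ₁ = 36.6/1.58 = 23.165 h; τ₂ = 31.7/1.58 = 20.063 h.
Solving the cascade with C₁(0)=C₂(0)=0 gives C₂(t) = C_in[1 − (τ₁ e^(−t/τ₁) − τ₂ e^(−t/τ₂))/(τ₁ − τ₂)].
At t = 32.3: e^(−t/τ₁) = 0.24799, e^(−t/τ₂) = 0.19991.
C₂ = 3.96·[1 − (23.165·0.24799 − 20.063·0.19991)/(3.1013)] = 3.96·0.44095 = 1.7462 mol/L.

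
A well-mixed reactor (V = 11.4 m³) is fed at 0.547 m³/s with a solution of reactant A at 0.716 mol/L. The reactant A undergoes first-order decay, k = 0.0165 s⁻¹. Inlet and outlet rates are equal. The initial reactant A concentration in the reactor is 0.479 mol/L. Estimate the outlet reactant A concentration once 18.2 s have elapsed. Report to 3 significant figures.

0.516 mol/L

Accumulation = in − out − consumed: V dC/dt = Q C_in − Q C − k V C.
This is linear with rate a = Q/V + k = 0.064482 s⁻¹.
C_ss = Q C_in/(Q + kV) = 0.53279 mol/L; C(t) = C_ss + (C₀ − C_ss) e^(−a t).
C(18.2) = 0.53279 + (-0.053787)·e^(−0.064482·18.2) = 0.53279 + (-0.053787)·0.30926 = 0.51615 mol/L.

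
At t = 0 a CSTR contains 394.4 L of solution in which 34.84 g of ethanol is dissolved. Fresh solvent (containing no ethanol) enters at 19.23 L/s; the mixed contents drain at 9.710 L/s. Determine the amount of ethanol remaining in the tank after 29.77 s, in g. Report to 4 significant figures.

20.05 g

Total volume: dV/dt = Q_in − Q_out = 9.52000 L/s, so V(t) = 394.4 + 9.52000 t and V(29.77) = 677.810 L.
Species balance (pure solvent in): dm/dt = −Q_out · m/V(t).
dm/m = −Q_out dt/(V₀ + 9.52000 t); integrating gives ln(m/m₀) = −(Q_out/(Q_in−Q_out)) ln(V/V₀).
m = m₀ (V₀/V)^(Q_out/(Q_in−Q_out)) = 34.84 × (394.4/677.810)^(1.01996) = 20.0546 g.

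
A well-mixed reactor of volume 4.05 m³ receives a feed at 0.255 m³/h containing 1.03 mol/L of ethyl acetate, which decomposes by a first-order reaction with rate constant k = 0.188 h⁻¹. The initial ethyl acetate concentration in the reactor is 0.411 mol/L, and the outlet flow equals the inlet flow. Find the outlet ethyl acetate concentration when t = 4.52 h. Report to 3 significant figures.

0.307 mol/L

V dC/dt = Q(C_in − C) − k V C.
This is linear with rate a = Q/V + k = 0.25096 h⁻¹.
C_ss = Q C_in/(Q + kV) = 0.25841 mol/L; C(t) = C_ss + (C₀ − C_ss) e^(−a t).
C(4.52) = 0.25841 + (0.15259)·e^(−0.25096·4.52) = 0.25841 + (0.15259)·0.32163 = 0.30749 mol/L.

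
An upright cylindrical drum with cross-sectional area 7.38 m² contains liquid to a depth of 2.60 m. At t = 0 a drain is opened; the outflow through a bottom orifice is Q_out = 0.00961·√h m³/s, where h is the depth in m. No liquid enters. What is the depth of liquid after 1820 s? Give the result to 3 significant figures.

A dh/dt = −Q_out = −0.00961 √h.
Separate and integrate: 2(√h − √h₀) = −(0.00961/A) t.
√h = √2.60 − 0.00961·1820/(2·7.38) = 1.6125 − 1.1850 = 0.42748.
h = 0.42748² = 0.18274 m.

0.183 m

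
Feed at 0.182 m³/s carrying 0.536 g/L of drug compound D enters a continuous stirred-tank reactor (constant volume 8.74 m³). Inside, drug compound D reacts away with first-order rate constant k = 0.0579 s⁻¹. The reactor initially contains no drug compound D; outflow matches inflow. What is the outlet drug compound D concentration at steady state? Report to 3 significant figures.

V dC/dt = Q(C_in − C) − k V C.
At steady state: 0 = Q C_in − (Q + kV) C_ss, so C_ss = Q C_in/(Q + kV).
C_ss = 0.182·0.536/(0.182 + 0.0579·8.74) = 0.097552/0.68805 = 0.14178 g/L.

0.142 g/L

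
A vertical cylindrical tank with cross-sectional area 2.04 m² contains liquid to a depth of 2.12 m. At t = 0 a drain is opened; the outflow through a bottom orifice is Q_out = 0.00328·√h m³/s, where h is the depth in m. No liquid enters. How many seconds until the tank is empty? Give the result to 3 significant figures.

1810 s

A dh/dt = −Q_out = −0.00328 √h.
This is separable: 2 d(√h)/dt = −0.00328/A, so √h = √h₀ − (0.00328/(2A)) t.
Tank is empty when √h = 0: t_empty = 2A√h₀/0.00328.
t_empty = 2·2.04·√2.12/0.00328 = 4.0800·1.4560/0.00328 = 1811.1 s.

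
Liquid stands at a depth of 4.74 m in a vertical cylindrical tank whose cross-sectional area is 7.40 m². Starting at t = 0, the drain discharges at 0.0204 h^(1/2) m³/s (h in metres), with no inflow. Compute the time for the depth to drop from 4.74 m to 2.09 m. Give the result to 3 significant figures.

Volume balance on the tank: A dh/dt = −0.0204 √h.
This is separable: 2 d(√h)/dt = −0.0204/A, so √h = √h₀ − (0.0204/(2A)) t.
t = 2A(√h₀ − √h)/0.0204 = 2·7.40·(√4.74 − √2.09)/0.0204
  = 14.800 × (2.1772 − 1.4457) / 0.0204 = 530.67 s.

531 s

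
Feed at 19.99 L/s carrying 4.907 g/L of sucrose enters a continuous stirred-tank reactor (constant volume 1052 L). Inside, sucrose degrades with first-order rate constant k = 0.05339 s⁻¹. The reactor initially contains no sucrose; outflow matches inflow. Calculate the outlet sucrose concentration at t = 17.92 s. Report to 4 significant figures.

V dC/dt = Q(C_in − C) − k V C.
This is linear with rate a = Q/V + k = 0.0723919 s⁻¹.
C_ss = Q C_in/(Q + kV) = 1.28802 g/L; C(t) = C_ss + (C₀ − C_ss) e^(−a t).
C(17.92) = 1.28802 + (-1.28802)·e^(−0.0723919·17.92) = 1.28802 + (-1.28802)·0.273279 = 0.936033 g/L.

0.9360 g/L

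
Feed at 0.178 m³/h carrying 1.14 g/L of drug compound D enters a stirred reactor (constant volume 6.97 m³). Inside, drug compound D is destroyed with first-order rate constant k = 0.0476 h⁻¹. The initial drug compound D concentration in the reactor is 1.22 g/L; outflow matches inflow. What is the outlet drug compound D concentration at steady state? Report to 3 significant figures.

Species balance: V dC/dt = Q C_in − Q C − k V C.
At steady state: 0 = Q C_in − (Q + kV) C_ss, so C_ss = Q C_in/(Q + kV).
C_ss = 0.178·1.14/(0.178 + 0.0476·6.97) = 0.20292/0.50977 = 0.39806 g/L.

0.398 g/L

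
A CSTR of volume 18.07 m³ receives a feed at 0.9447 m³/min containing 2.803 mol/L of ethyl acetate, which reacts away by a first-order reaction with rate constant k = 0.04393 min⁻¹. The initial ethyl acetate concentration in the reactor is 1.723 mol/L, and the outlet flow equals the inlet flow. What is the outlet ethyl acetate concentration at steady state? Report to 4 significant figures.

1.523 mol/L

V dC/dt = Q(C_in − C) − k V C.
At steady state: 0 = Q C_in − (Q + kV) C_ss, so C_ss = Q C_in/(Q + kV).
C_ss = 0.9447·2.803/(0.9447 + 0.04393·18.07) = 2.64799/1.73852 = 1.52314 mol/L.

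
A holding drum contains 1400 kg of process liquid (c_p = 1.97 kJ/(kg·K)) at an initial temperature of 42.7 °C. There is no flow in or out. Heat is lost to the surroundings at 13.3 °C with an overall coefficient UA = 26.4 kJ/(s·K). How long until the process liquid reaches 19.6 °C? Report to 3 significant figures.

161 s

Heat balance on the well-mixed liquid: M c_p dT/dt = −UA(T − T_amb).
τ = M c_p/UA = 104.47 s; T_ss = T_amb = 13.300 °C.
T(t) = T_ss + (T₀ − T_ss)e^(−t/τ); set T = 19.6:
t = −τ ln[(T − T_ss)/(T₀ − T_ss)] = −104.47 · ln(0.21429) = 160.93 s.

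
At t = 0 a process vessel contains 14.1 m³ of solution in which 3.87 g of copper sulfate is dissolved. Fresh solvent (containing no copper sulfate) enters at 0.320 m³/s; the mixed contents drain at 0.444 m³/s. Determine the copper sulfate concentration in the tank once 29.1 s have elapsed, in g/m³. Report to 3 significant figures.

Total volume: dV/dt = Q_in − Q_out = -0.12400 m³/s, so V(t) = 14.1 − 0.12400 t and V(29.1) = 10.492 m³.
Species balance (pure solvent in): dm/dt = −Q_out · m/V(t).
dm/m = −Q_out dt/(V₀ − 0.12400 t); integrating gives ln(m/m₀) = −(Q_out/(Q_in−Q_out)) ln(V/V₀).
m = m₀ (V₀/V)^(Q_out/(Q_in−Q_out)) = 3.87 × (14.1/10.492)^(-3.5806) = 1.3429 g.
C = m/V = 1.3429/10.492 = 0.12800 g/m³.

0.128 g/m³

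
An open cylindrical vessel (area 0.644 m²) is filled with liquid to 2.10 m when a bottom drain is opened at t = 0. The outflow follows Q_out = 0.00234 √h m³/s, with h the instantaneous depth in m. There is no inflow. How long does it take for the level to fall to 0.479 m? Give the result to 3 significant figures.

417 s

A dh/dt = −Q_out = −0.00234 √h.
Separate and integrate: 2(√h − √h₀) = −(0.00234/A) t.
t = 2A(√h₀ − √h)/0.00234 = 2·0.644·(√2.10 − √0.479)/0.00234
  = 1.2880 × (1.4491 − 0.69210) / 0.00234 = 416.70 s.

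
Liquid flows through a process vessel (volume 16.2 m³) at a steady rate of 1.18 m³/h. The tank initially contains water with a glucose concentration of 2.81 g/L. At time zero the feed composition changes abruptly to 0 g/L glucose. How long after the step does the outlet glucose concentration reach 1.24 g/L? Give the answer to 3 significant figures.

Species balance: V dC/dt = Q(C_in − C) ⇒ τ = V/Q = 13.729 h.
C(t) = C_in + (C₀ − C_in) e^(−t/τ). Set C = 1.24 and solve for t:
e^(−t/τ) = (C − C_in)/(C₀ − C_in) = (1.24 − 0)/(2.81 − 0) = 0.44128
t = −τ ln(…) = 13.729 × 0.81807 = 11.231 h.

11.2 h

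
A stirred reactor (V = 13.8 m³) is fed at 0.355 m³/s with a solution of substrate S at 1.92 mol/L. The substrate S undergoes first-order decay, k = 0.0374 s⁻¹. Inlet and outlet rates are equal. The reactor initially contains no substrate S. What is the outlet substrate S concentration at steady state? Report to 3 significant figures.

0.782 mol/L

Species balance: V dC/dt = Q C_in − Q C − k V C.
At steady state: 0 = Q C_in − (Q + kV) C_ss, so C_ss = Q C_in/(Q + kV).
C_ss = 0.355·1.92/(0.355 + 0.0374·13.8) = 0.68160/0.87112 = 0.78244 mol/L.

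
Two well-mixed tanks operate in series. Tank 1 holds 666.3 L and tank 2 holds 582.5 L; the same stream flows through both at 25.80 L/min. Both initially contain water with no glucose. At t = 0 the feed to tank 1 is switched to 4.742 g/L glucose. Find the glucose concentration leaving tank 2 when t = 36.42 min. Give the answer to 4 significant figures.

2.107 g/L

Time constants: τᵢ = Vᵢ/Q for each well-mixed tank.
τ₁ = 666.3/25.80 = 25.8256 min; τ₂ = 582.5/25.80 = 22.5775 min.
Tank 1: C₁ = C_in(1 − e^(−t/τ₁)). Tank 2 (τ₁ ≠ τ₂): C₂ = C_in[1 − (τ₁ e^(−t/τ₁) − τ₂ e^(−t/τ₂))/(τ₁ − τ₂)].
At t = 36.42: e^(−t/τ₁) = 0.244087, e^(−t/τ₂) = 0.199267.
C₂ = 4.742·[1 − (25.8256·0.244087 − 22.5775·0.199267)/(3.24806)] = 4.742·0.444365 = 2.10718 g/L.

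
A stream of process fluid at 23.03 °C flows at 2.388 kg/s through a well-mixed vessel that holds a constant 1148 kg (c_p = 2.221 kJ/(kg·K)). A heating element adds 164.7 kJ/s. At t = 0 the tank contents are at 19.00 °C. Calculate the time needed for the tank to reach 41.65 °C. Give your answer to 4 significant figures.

498.7 s

M c_p dT/dt = ṁ c_p (T_in − T) + Q̇.
τ = M/ṁ = 480.737 s; T_ss = T_in + Q̇/(ṁ c_p) = 54.0835 °C.
T(t) = T_ss + (T₀ − T_ss) e^(−t/τ). Set T = 41.65:
e^(−t/τ) = (41.65 − 54.0835)/(19.00 − 54.0835) = 0.354398
t = −480.737 · ln(0.354398) = 498.686 s.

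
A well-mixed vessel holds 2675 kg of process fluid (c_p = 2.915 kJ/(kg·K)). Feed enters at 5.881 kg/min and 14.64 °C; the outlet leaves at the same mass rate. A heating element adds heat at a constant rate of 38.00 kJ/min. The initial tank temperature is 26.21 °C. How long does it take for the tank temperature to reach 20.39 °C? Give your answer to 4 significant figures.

First-law balance (no shaft work): M c_p dT/dt = ṁ c_p (T_in − T) + 38.00.
τ = M/ṁ = 454.855 min; T_ss = T_in + Q̇/(ṁ c_p) = 16.8566 °C.
T(t) = T_ss + (T₀ − T_ss) e^(−t/τ). Set T = 20.39:
e^(−t/τ) = (20.39 − 16.8566)/(26.21 − 16.8566) = 0.377764
t = −454.855 · ln(0.377764) = 442.794 min.

442.8 min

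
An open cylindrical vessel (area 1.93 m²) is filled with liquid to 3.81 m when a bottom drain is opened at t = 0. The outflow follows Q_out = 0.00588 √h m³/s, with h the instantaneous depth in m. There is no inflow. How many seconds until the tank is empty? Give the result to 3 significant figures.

Mass balance (ρ constant): A dh/dt = −0.00588 √h.
This is separable: 2 d(√h)/dt = −0.00588/A, so √h = √h₀ − (0.00588/(2A)) t.
Tank is empty when √h = 0: t_empty = 2A√h₀/0.00588.
t_empty = 2·1.93·√3.81/0.00588 = 3.8600·1.9519/0.00588 = 1281.4 s.

1280 s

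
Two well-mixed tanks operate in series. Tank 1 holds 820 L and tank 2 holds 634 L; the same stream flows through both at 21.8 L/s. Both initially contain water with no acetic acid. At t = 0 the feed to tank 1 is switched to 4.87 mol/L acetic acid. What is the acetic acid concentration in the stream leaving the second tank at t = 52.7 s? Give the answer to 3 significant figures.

2.29 mol/L

Species balance on tank i: dCᵢ/dt = (Cᵢ₋₁ − Cᵢ)/τᵢ with τᵢ = Vᵢ/Q.
τ₁ = 820/21.8 = 37.615 s; τ₂ = 634/21.8 = 29.083 s.
Solving the cascade with C₁(0)=C₂(0)=0 gives C₂(t) = C_in[1 − (τ₁ e^(−t/τ₁) − τ₂ e^(−t/τ₂))/(τ₁ − τ₂)].
At t = 52.7: e^(−t/τ₁) = 0.24634, e^(−t/τ₂) = 0.16331.
C₂ = 4.87·[1 − (37.615·0.24634 − 29.083·0.16331)/(8.5321)] = 4.87·0.47066 = 2.2921 mol/L.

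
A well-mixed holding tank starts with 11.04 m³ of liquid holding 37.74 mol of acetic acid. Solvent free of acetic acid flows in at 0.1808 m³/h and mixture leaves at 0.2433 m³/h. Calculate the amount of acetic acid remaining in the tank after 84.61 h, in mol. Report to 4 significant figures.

Total volume: dV/dt = Q_in − Q_out = -0.0625000 m³/h, so V(t) = 11.04 − 0.0625000 t and V(84.61) = 5.75187 m³.
No acetic acid enters, so dm/dt = −Q_out · (m/V).
Separate: dm/m = −Q_out dt/V(t) ⇒ ln(m/m₀) = −(Q_out/(Q_in−Q_out)) ln(V/V₀).
m = m₀ (V₀/V)^(Q_out/(Q_in−Q_out)) = 37.74 × (11.04/5.75187)^(-3.89280) = 2.98207 mol.

2.982 mol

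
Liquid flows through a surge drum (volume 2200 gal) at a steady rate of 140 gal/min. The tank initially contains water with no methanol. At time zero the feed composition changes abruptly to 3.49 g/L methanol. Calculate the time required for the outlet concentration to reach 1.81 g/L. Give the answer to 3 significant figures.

11.5 min

Species balance: V dC/dt = Q(C_in − C) ⇒ τ = V/Q = 15.714 min.
C(t) = C_in + (C₀ − C_in) e^(−t/τ). Set C = 1.81 and solve for t:
e^(−t/τ) = (C − C_in)/(C₀ − C_in) = (1.81 − 3.49)/(0 − 3.49) = 0.48138
t = −τ ln(…) = 15.714 × 0.73111 = 11.489 min.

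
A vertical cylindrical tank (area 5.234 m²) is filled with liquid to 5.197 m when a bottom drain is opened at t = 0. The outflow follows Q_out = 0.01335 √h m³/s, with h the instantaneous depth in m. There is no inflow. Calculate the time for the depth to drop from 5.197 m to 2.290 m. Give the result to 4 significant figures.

601.0 s

With no inflow, A dh/dt = −0.01335 √h.
∫ h^(−1/2) dh = −(0.01335/A) ∫ dt, giving 2√h = 2√h₀ − (0.01335/A) t.
t = 2A(√h₀ − √h)/0.01335 = 2·5.234·(√5.197 − √2.290)/0.01335
  = 10.4680 × (2.27969 − 1.51327) / 0.01335 = 600.964 s.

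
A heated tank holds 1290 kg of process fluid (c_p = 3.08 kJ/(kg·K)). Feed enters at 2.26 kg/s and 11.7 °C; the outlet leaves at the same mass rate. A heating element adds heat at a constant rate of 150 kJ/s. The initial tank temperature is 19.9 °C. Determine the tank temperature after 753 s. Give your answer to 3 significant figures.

29.7 °C

M c_p dT/dt = ṁ c_p (T_in − T) + Q̇.
τ = M/ṁ = 570.80 s; T_ss = T_in + Q̇/(ṁ c_p) = 11.7 + 150/(2.26·3.08) = 33.249 °C.
T approaches T_ss exponentially: T(t) = T_ss + (T₀ − T_ss) e^(−t/τ).
T(753) = 33.249 + (-13.349)·e^(−753/570.80) = 33.249 + (-13.349)·0.26735 = 29.680 °C.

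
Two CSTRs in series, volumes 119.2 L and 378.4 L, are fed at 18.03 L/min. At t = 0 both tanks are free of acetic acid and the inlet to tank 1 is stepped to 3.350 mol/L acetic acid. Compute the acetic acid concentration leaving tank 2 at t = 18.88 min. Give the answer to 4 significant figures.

Time constants: τᵢ = Vᵢ/Q for each well-mixed tank.
τ₁ = 119.2/18.03 = 6.61120 min; τ₂ = 378.4/18.03 = 20.9872 min.
Tank 1: C₁ = C_in(1 − e^(−t/τ₁)). Tank 2 (τ₁ ≠ τ₂): C₂ = C_in[1 − (τ₁ e^(−t/τ₁) − τ₂ e^(−t/τ₂))/(τ₁ − τ₂)].
At t = 18.88: e^(−t/τ₁) = 0.0575122, e^(−t/τ₂) = 0.406735.
C₂ = 3.350·[1 − (6.61120·0.0575122 − 20.9872·0.406735)/(-14.3760)] = 3.350·0.432666 = 1.44943 mol/L.

1.449 mol/L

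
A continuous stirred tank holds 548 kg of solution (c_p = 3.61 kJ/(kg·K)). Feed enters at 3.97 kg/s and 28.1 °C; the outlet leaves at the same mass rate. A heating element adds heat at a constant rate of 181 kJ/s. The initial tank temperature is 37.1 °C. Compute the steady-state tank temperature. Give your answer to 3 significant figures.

40.7 °C

Heat balance on the well-mixed liquid: M c_p dT/dt = ṁ c_p (T_in − T) + 181.
At steady state dT/dt = 0 ⇒ T_ss = T_in + Q̇/(ṁ c_p) = 28.1 + 181/(3.97·3.61) = 40.729 °C.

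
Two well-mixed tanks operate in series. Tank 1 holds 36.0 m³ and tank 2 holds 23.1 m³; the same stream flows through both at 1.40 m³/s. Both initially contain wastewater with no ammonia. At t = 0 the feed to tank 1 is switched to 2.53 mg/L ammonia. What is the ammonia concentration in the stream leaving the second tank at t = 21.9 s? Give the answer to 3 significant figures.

0.719 mg/L

Time constants: τᵢ = Vᵢ/Q for each well-mixed tank.
τ₁ = 36.0/1.40 = 25.714 s; τ₂ = 23.1/1.40 = 16.500 s.
Solving the cascade with C₁(0)=C₂(0)=0 gives C₂(t) = C_in[1 − (τ₁ e^(−t/τ₁) − τ₂ e^(−t/τ₂))/(τ₁ − τ₂)].
At t = 21.9: e^(−t/τ₁) = 0.42670, e^(−t/τ₂) = 0.26520.
C₂ = 2.53·[1 − (25.714·0.42670 − 16.500·0.26520)/(9.2143)] = 2.53·0.28409 = 0.71875 mg/L.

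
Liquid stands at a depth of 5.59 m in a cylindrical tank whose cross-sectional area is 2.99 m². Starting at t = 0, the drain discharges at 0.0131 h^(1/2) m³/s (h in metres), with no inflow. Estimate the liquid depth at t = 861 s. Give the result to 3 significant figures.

0.229 m

With no inflow, A dh/dt = −0.0131 √h.
Separate and integrate: 2(√h − √h₀) = −(0.0131/A) t.
√h = √5.59 − 0.0131·861/(2·2.99) = 2.3643 − 1.8861 = 0.47818.
h = 0.47818² = 0.22866 m.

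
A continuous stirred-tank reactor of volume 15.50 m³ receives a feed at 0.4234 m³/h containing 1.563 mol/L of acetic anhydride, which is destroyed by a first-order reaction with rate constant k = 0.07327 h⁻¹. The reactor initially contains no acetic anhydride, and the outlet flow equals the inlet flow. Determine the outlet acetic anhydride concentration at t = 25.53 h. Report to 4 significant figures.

0.3919 mol/L

Species balance: V dC/dt = Q C_in − Q C − k V C.
This is linear with rate a = Q/V + k = 0.100586 h⁻¹.
C_ss = Q C_in/(Q + kV) = 0.424463 mol/L; C(t) = C_ss + (C₀ − C_ss) e^(−a t).
C(25.53) = 0.424463 + (-0.424463)·e^(−0.100586·25.53) = 0.424463 + (-0.424463)·0.0766915 = 0.391910 mol/L.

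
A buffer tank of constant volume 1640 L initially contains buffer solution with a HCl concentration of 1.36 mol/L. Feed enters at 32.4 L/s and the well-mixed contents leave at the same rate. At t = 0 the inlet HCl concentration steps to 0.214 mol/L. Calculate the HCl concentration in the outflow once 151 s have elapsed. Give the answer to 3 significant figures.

Transient balance on the dissolved component: V dC/dt = Q(C_in − C).
Time constant τ = V/Q = 1640/32.4 = 50.617 s.
Integrating: C(t) = C_in + (C₀ − C_in) e^(−t/τ).
C(151) = 0.214 + (1.36 − 0.214)·e^(−151/50.617) = 0.214 + (1.1460)·0.050632 = 0.27202 mol/L.

0.272 mol/L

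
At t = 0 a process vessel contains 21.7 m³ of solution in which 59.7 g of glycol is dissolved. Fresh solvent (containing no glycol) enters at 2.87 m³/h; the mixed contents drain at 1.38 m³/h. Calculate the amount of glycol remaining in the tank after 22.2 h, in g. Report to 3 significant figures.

Let m(t) be the amount of glycol. Volume: V(t) = V₀ + (Q_in − Q_out) t = 21.7 + 1.4900 t; V(22.2) = 54.778 m³.
Solute balance: dm/dt = 0 − Q_out C = −Q_out m/V(t).
Separate: dm/m = −Q_out dt/V(t) ⇒ ln(m/m₀) = −(Q_out/(Q_in−Q_out)) ln(V/V₀).
m = m₀ (V₀/V)^(Q_out/(Q_in−Q_out)) = 59.7 × (21.7/54.778)^(0.92617) = 25.323 g.

25.3 g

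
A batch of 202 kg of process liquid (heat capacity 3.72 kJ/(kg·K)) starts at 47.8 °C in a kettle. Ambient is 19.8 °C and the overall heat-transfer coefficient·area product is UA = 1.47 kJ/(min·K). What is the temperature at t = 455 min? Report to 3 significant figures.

Lumped-capacitance energy balance: M c_p dT/dt = UA(T_amb − T).
dT/dt = (T_ss − T)/τ with T_ss = T_amb = 19.800 °C, τ = M c_p/UA = 202·3.72/1.47 = 511.18 min.
T approaches T_ss exponentially: T(t) = T_ss + (T₀ − T_ss) e^(−t/τ).
T(455) = 19.800 + (28.000)·0.41062 = 31.297 °C.

31.3 °C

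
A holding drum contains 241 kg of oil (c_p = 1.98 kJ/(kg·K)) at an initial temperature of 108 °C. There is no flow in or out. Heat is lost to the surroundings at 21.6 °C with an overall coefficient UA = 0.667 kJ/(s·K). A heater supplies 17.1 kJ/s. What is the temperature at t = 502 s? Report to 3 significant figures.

77.4 °C

M c_p dT/dt = −UA(T − T_amb) + Q̇.
dT/dt = (T_ss − T)/τ with T_ss = T_amb + Q̇/UA = 21.6 + 17.1/0.667 = 47.237 °C, τ = M c_p/UA = 241·1.98/0.667 = 715.41 s.
This is linear first-order; T(t) = T_ss + (T₀ − T_ss) e^(−t/τ).
T(502) = 47.237 + (60.763)·0.49575 = 77.360 °C.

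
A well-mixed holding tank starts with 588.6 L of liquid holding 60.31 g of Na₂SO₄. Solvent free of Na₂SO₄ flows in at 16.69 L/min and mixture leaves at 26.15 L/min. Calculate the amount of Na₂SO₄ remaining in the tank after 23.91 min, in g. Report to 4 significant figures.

Total volume: dV/dt = Q_in − Q_out = -9.46000 L/min, so V(t) = 588.6 − 9.46000 t and V(23.91) = 362.411 L.
Species balance (pure solvent in): dm/dt = −Q_out · m/V(t).
Separate: dm/m = −Q_out dt/V(t) ⇒ ln(m/m₀) = −(Q_out/(Q_in−Q_out)) ln(V/V₀).
m = m₀ (V₀/V)^(Q_out/(Q_in−Q_out)) = 60.31 × (588.6/362.411)^(-2.76427) = 15.7828 g.

15.78 g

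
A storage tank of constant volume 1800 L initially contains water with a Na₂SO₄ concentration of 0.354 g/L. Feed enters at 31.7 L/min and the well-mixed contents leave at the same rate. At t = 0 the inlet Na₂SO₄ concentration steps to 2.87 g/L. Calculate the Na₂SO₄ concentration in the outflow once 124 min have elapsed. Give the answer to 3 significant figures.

Accumulation = in − out for the solute gives V dC/dt = Q(C_in − C).
Rewrite as dC/dt + C/τ = C_in/τ, τ = V/Q = 56.782 min.
This is linear first-order; C(t) = C_in + (C₀ − C_in) e^(−t/τ).
C(124) = 2.87 + (0.354 − 2.87)·e^(−124/56.782) = 2.87 + (-2.5160)·0.11262 = 2.5867 g/L.

2.59 g/L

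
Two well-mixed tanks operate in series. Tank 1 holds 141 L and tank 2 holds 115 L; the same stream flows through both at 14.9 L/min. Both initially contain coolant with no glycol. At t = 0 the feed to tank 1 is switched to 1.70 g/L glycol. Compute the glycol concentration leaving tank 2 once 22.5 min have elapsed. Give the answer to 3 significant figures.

Time constants: τᵢ = Vᵢ/Q for each well-mixed tank.
τ₁ = 141/14.9 = 9.4631 min; τ₂ = 115/14.9 = 7.7181 min.
Tank 1: C₁ = C_in(1 − e^(−t/τ₁)). Tank 2 (τ₁ ≠ τ₂): C₂ = C_in[1 − (τ₁ e^(−t/τ₁) − τ₂ e^(−t/τ₂))/(τ₁ − τ₂)].
At t = 22.5: e^(−t/τ₁) = 0.092767, e^(−t/τ₂) = 0.054192.
C₂ = 1.70·[1 − (9.4631·0.092767 − 7.7181·0.054192)/(1.7450)] = 1.70·0.73661 = 1.2522 g/L.

1.25 g/L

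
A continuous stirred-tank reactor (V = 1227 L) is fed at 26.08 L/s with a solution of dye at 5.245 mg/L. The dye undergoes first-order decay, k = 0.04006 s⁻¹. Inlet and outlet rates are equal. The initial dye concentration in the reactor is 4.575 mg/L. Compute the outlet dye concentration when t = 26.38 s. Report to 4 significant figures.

2.365 mg/L

V dC/dt = Q(C_in − C) − k V C.
dC/dt = (Q/V) C_in − (Q/V + k) C; effective rate a = Q/V + k = 0.0212551 + 0.04006 = 0.0613151 s⁻¹.
C_ss = Q C_in/(Q + kV) = 1.81820 mg/L; C(t) = C_ss + (C₀ − C_ss) e^(−a t).
C(26.38) = 1.81820 + (2.75680)·e^(−0.0613151·26.38) = 1.81820 + (2.75680)·0.198396 = 2.36514 mg/L.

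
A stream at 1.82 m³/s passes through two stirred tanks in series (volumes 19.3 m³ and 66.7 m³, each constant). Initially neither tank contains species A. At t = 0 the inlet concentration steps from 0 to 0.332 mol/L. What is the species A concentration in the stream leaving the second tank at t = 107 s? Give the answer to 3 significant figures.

Each tank obeys Vᵢ dCᵢ/dt = Q(Cᵢ₋₁ − Cᵢ), so τᵢ = Vᵢ/Q.
τ₁ = 19.3/1.82 = 10.604 s; τ₂ = 66.7/1.82 = 36.648 s.
Solving the cascade with C₁(0)=C₂(0)=0 gives C₂(t) = C_in[1 − (τ₁ e^(−t/τ₁) − τ₂ e^(−t/τ₂))/(τ₁ − τ₂)].
At t = 107: e^(−t/τ₁) = 4.1486e-05, e^(−t/τ₂) = 0.053953.
C₂ = 0.332·[1 − (10.604·4.1486e-05 − 36.648·0.053953)/(-26.044)] = 0.332·0.92410 = 0.30680 mol/L.

0.307 mol/L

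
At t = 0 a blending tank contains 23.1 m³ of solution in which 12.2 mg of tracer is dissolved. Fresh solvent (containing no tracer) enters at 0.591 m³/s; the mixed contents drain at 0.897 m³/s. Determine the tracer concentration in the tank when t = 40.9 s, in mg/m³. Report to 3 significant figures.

Let m(t) be the amount of tracer. Volume: V(t) = V₀ + (Q_in − Q_out) t = 23.1 − 0.30600 t; V(40.9) = 10.585 m³.
Solute balance: dm/dt = 0 − Q_out C = −Q_out m/V(t).
dm/m = −Q_out dt/(V₀ − 0.30600 t); integrating gives ln(m/m₀) = −(Q_out/(Q_in−Q_out)) ln(V/V₀).
m = m₀ (V₀/V)^(Q_out/(Q_in−Q_out)) = 12.2 × (23.1/10.585)^(-2.9314) = 1.2382 mg.
C = m/V = 1.2382/10.585 = 0.11699 mg/m³.

0.117 mg/m³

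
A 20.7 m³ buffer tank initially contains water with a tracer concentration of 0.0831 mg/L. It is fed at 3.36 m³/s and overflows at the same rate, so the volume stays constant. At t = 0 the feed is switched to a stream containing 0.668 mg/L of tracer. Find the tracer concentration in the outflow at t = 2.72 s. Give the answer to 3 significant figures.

Transient balance on the dissolved component: V dC/dt = Q(C_in − C).
Time constant τ = V/Q = 20.7/3.36 = 6.1607 s.
This is linear first-order; C(t) = C_in + (C₀ − C_in) e^(−t/τ).
C(2.72) = 0.668 + (0.0831 − 0.668)·e^(−2.72/6.1607) = 0.668 + (-0.58490)·0.64307 = 0.29187 mg/L.

0.292 mg/L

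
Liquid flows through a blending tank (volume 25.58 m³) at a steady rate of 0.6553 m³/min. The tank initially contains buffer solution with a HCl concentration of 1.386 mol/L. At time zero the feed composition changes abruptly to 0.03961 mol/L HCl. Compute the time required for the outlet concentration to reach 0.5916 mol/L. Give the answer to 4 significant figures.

Species balance: V dC/dt = Q(C_in − C) ⇒ τ = V/Q = 39.0356 min.
C(t) = C_in + (C₀ − C_in) e^(−t/τ). Set C = 0.5916 and solve for t:
e^(−t/τ) = (C − C_in)/(C₀ − C_in) = (0.5916 − 0.03961)/(1.386 − 0.03961) = 0.409978
t = −τ ln(…) = 39.0356 × 0.891652 = 34.8061 min.

34.81 min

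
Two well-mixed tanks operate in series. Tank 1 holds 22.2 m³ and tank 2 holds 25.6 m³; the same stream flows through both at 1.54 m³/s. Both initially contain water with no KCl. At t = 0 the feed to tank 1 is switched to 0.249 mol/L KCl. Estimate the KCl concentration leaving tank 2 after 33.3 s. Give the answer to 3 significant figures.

0.157 mol/L

Time constants: τᵢ = Vᵢ/Q for each well-mixed tank.
τ₁ = 22.2/1.54 = 14.416 s; τ₂ = 25.6/1.54 = 16.623 s.
Solving the cascade with C₁(0)=C₂(0)=0 gives C₂(t) = C_in[1 − (τ₁ e^(−t/τ₁) − τ₂ e^(−t/τ₂))/(τ₁ − τ₂)].
At t = 33.3: e^(−t/τ₁) = 0.099261, e^(−t/τ₂) = 0.13490.
C₂ = 0.249·[1 − (14.416·0.099261 − 16.623·0.13490)/(-2.2078)] = 0.249·0.63238 = 0.15746 mol/L.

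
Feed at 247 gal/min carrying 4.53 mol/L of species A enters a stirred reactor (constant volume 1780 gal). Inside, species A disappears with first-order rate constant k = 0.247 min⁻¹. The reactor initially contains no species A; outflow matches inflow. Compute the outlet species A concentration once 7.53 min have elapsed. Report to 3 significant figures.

Accumulation = in − out − consumed: V dC/dt = Q C_in − Q C − k V C.
dC/dt = (Q/V) C_in − (Q/V + k) C; effective rate a = Q/V + k = 0.13876 + 0.247 = 0.38576 min⁻¹.
C_ss = Q C_in/(Q + kV) = 1.6295 mol/L; C(t) = C_ss + (C₀ − C_ss) e^(−a t).
C(7.53) = 1.6295 + (-1.6295)·e^(−0.38576·7.53) = 1.6295 + (-1.6295)·0.054760 = 1.5403 mol/L.

1.54 mol/L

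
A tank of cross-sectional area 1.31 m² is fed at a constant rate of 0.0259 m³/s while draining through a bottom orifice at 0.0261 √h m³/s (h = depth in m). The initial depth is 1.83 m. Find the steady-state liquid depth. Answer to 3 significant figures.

0.985 m

A dh/dt = Q_in − 0.0261 √h. Steady state requires inflow = outflow:
Q_in = 0.0261 √h_ss ⇒ √h_ss = 0.0259/0.0261 = 0.99234.
h_ss = 0.99234² = 0.98473 m. (Since h₀ = 1.83 m > h_ss, the level will fall toward this value.)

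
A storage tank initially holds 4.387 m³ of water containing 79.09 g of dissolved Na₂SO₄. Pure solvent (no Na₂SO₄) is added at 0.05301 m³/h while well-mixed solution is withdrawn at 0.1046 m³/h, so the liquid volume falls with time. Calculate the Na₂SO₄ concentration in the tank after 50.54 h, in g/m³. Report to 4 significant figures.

Let m(t) be the amount of Na₂SO₄. Volume: V(t) = V₀ + (Q_in − Q_out) t = 4.387 − 0.0515900 t; V(50.54) = 1.77964 m³.
No Na₂SO₄ enters, so dm/dt = −Q_out · (m/V).
Separate: dm/m = −Q_out dt/V(t) ⇒ ln(m/m₀) = −(Q_out/(Q_in−Q_out)) ln(V/V₀).
m = m₀ (V₀/V)^(Q_out/(Q_in−Q_out)) = 79.09 × (4.387/1.77964)^(-2.02752) = 12.6960 g.
C = m/V = 12.6960/1.77964 = 7.13401 g/m³.

7.134 g/m³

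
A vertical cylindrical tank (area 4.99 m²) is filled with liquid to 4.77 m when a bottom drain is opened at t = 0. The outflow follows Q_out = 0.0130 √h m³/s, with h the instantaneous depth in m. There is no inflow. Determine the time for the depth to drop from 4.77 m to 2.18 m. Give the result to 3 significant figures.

Mass balance (ρ constant): A dh/dt = −0.0130 √h.
This is separable: 2 d(√h)/dt = −0.0130/A, so √h = √h₀ − (0.0130/(2A)) t.
t = 2A(√h₀ − √h)/0.0130 = 2·4.99·(√4.77 − √2.18)/0.0130
  = 9.9800 × (2.1840 − 1.4765) / 0.0130 = 543.18 s.

543 s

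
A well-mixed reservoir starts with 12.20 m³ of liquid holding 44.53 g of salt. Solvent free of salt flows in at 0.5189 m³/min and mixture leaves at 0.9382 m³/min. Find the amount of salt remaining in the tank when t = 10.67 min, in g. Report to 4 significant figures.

Total volume: dV/dt = Q_in − Q_out = -0.419300 m³/min, so V(t) = 12.20 − 0.419300 t and V(10.67) = 7.72607 m³.
Species balance (pure solvent in): dm/dt = −Q_out · m/V(t).
Separate: dm/m = −Q_out dt/V(t) ⇒ ln(m/m₀) = −(Q_out/(Q_in−Q_out)) ln(V/V₀).
m = m₀ (V₀/V)^(Q_out/(Q_in−Q_out)) = 44.53 × (12.20/7.72607)^(-2.23754) = 16.0222 g.

16.02 g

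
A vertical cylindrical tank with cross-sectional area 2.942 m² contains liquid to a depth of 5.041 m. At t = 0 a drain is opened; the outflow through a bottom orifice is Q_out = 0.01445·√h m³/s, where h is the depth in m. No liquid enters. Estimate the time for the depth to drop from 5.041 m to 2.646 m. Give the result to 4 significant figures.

With no inflow, A dh/dt = −0.01445 √h.
This is separable: 2 d(√h)/dt = −0.01445/A, so √h = √h₀ − (0.01445/(2A)) t.
t = 2A(√h₀ − √h)/0.01445 = 2·2.942·(√5.041 − √2.646)/0.01445
  = 5.88400 × (2.24522 − 1.62665) / 0.01445 = 251.878 s.

251.9 s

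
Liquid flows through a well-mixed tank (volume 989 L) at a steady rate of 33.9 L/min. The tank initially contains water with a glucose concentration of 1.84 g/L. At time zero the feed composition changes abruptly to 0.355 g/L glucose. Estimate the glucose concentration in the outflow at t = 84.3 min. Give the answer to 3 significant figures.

0.438 g/L

Unsteady species balance (constant V, well mixed): V dC/dt = Q(C_in − C).
So dC/dt = (C_in − C)/τ with τ = V/Q = 989/33.9 = 29.174 min.
This is linear first-order; C(t) = C_in + (C₀ − C_in) e^(−t/τ).
C(84.3) = 0.355 + (1.84 − 0.355)·e^(−84.3/29.174) = 0.355 + (1.4850)·0.055601 = 0.43757 g/L.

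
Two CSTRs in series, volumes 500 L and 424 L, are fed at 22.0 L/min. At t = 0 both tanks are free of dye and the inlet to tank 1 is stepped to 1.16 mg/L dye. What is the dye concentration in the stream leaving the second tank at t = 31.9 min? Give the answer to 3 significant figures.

0.521 mg/L

Each tank obeys Vᵢ dCᵢ/dt = Q(Cᵢ₋₁ − Cᵢ), so τᵢ = Vᵢ/Q.
τ₁ = 500/22.0 = 22.727 min; τ₂ = 424/22.0 = 19.273 min.
Solving the cascade with C₁(0)=C₂(0)=0 gives C₂(t) = C_in[1 − (τ₁ e^(−t/τ₁) − τ₂ e^(−t/τ₂))/(τ₁ − τ₂)].
At t = 31.9: e^(−t/τ₁) = 0.24571, e^(−t/τ₂) = 0.19106.
C₂ = 1.16·[1 − (22.727·0.24571 − 19.273·0.19106)/(3.4545)] = 1.16·0.44937 = 0.52127 mg/L.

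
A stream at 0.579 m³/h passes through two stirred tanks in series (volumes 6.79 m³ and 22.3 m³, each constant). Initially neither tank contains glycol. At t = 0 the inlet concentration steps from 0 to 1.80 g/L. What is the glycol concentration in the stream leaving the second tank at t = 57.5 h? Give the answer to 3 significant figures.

Time constants: τᵢ = Vᵢ/Q for each well-mixed tank.
τ₁ = 6.79/0.579 = 11.727 h; τ₂ = 22.3/0.579 = 38.515 h.
Solving the cascade with C₁(0)=C₂(0)=0 gives C₂(t) = C_in[1 − (τ₁ e^(−t/τ₁) − τ₂ e^(−t/τ₂))/(τ₁ − τ₂)].
At t = 57.5: e^(−t/τ₁) = 0.0074230, e^(−t/τ₂) = 0.22471.
C₂ = 1.80·[1 − (11.727·0.0074230 − 38.515·0.22471)/(-26.788)] = 1.80·0.68016 = 1.2243 g/L.

1.22 g/L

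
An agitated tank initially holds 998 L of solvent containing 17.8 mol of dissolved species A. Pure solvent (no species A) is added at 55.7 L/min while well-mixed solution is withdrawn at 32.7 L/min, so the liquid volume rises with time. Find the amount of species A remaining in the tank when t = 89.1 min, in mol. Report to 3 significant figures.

Total volume: dV/dt = Q_in − Q_out = 23.000 L/min, so V(t) = 998 + 23.000 t and V(89.1) = 3047.3 L.
Species balance (pure solvent in): dm/dt = −Q_out · m/V(t).
Separate: dm/m = −Q_out dt/V(t) ⇒ ln(m/m₀) = −(Q_out/(Q_in−Q_out)) ln(V/V₀).
m = m₀ (V₀/V)^(Q_out/(Q_in−Q_out)) = 17.8 × (998/3047.3)^(1.4217) = 3.6407 mol.

3.64 mol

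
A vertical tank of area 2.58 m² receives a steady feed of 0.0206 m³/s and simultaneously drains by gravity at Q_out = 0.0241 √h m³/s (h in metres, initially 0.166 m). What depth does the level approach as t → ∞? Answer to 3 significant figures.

A dh/dt = Q_in − 0.0241 √h. Steady state requires inflow = outflow:
Q_in = 0.0241 √h_ss ⇒ √h_ss = 0.0206/0.0241 = 0.85477.
h_ss = 0.85477² = 0.73063 m. (Since h₀ = 0.166 m < h_ss, the level will rise toward this value.)

0.731 m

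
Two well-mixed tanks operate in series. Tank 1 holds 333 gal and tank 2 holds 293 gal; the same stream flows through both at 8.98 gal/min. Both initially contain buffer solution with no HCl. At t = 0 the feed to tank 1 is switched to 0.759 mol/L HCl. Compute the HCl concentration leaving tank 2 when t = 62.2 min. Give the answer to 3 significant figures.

Each tank obeys Vᵢ dCᵢ/dt = Q(Cᵢ₋₁ − Cᵢ), so τᵢ = Vᵢ/Q.
τ₁ = 333/8.98 = 37.082 min; τ₂ = 293/8.98 = 32.628 min.
Tank 1: C₁ = C_in(1 − e^(−t/τ₁)). Tank 2 (τ₁ ≠ τ₂): C₂ = C_in[1 − (τ₁ e^(−t/τ₁) − τ₂ e^(−t/τ₂))/(τ₁ − τ₂)].
At t = 62.2: e^(−t/τ₁) = 0.18687, e^(−t/τ₂) = 0.14862.
C₂ = 0.759·[1 − (37.082·0.18687 − 32.628·0.14862)/(4.4543)] = 0.759·0.53298 = 0.40454 mol/L.

0.405 mol/L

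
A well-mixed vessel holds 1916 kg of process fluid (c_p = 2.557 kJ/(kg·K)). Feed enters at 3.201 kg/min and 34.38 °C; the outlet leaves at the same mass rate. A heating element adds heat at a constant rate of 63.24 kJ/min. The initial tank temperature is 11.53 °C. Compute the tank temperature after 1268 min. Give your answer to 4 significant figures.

M c_p dT/dt = ṁ c_p (T_in − T) + Q̇.
Rearrange: dT/dt = (T_ss − T)/τ with τ = M/ṁ = 598.563 min and T_ss = T_in + Q̇/(ṁ c_p) = 42.1064 °C.
Solution: T(t) = T_ss + (T₀ − T_ss) e^(−t/τ).
T(1268) = 42.1064 + (-30.5764)·e^(−1268/598.563) = 42.1064 + (-30.5764)·0.120223 = 38.4304 °C.

38.43 °C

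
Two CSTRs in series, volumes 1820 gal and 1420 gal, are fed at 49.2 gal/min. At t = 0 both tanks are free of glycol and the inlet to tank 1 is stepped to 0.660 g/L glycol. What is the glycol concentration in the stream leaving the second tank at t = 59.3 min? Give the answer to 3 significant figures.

Species balance on tank i: dCᵢ/dt = (Cᵢ₋₁ − Cᵢ)/τᵢ with τᵢ = Vᵢ/Q.
τ₁ = 1820/49.2 = 36.992 min; τ₂ = 1420/49.2 = 28.862 min.
Tank 1: C₁ = C_in(1 − e^(−t/τ₁)). Tank 2 (τ₁ ≠ τ₂): C₂ = C_in[1 − (τ₁ e^(−t/τ₁) − τ₂ e^(−t/τ₂))/(τ₁ − τ₂)].
At t = 59.3: e^(−t/τ₁) = 0.20128, e^(−t/τ₂) = 0.12814.
C₂ = 0.660·[1 − (36.992·0.20128 − 28.862·0.12814)/(8.1301)] = 0.660·0.53908 = 0.35579 g/L.

0.356 g/L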